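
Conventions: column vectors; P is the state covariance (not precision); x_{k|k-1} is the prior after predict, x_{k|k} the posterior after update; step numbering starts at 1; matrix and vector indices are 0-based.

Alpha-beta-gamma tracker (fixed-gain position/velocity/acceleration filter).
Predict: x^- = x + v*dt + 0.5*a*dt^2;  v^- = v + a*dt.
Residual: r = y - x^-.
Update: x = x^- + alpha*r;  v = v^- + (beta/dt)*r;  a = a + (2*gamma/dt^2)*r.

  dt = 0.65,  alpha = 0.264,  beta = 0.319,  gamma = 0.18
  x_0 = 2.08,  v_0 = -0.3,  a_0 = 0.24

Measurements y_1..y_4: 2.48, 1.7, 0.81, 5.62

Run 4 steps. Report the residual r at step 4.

step 1: x_pred=1.9357  r=0.5443  x^+=2.0794  v^+=0.1231  a^+=0.7038
step 2: x_pred=2.3081  r=-0.6081  x^+=2.1476  v^+=0.2821  a^+=0.1856
step 3: x_pred=2.3702  r=-1.5602  x^+=1.9583  v^+=-0.3629  a^+=-1.1437
step 4: x_pred=1.4808  r=4.1392  x^+=2.5736  v^+=0.9251  a^+=2.3831

resid = 4.1392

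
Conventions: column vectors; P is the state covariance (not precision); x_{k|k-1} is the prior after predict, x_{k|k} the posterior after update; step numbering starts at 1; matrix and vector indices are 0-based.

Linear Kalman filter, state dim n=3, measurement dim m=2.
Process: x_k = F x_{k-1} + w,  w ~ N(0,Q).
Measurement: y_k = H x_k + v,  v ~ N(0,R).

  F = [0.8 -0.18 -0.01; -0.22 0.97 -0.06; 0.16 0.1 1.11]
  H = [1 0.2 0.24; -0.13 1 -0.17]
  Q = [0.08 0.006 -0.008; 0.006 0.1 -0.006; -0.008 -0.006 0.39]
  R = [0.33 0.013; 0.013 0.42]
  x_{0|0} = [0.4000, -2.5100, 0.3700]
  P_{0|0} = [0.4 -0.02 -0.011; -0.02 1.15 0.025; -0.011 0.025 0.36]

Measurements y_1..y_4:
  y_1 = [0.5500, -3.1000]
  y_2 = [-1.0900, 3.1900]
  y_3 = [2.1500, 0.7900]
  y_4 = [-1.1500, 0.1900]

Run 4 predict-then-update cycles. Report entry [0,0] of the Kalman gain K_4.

K[0,0] = 0.2241

step 1: x^-=[0.7681, -2.5449, 0.2237]  P^-=[0.3793 -0.2808 0.0027; -0.2808 1.2080 0.0944; 0.0027 0.0944 0.8563]  S=[0.7050 -0.0842; -0.0842 1.7002]  K=[0.4387 -0.1727; 0.0633 0.7257; 0.3204 -0.0144]  nu=[0.2372, -0.4172]  x^+=[0.9442, -2.8327, 0.3057]  P^+=[0.1802 -0.0614 -0.1058; -0.0614 0.3176 0.1174; -0.1058 0.1174 0.7828]
step 2: x^-=[1.2622, -2.9737, 0.2072]  P^-=[0.2255 -0.1258 -0.1199; -0.1258 0.4201 0.1107; -0.1199 0.1107 1.3488]  S=[0.5528 -0.0629; -0.0629 0.8726]  K=[0.2952 -0.1331; 0.0272 0.4805; 0.3987 -0.0893]  nu=[-1.8071, 6.3630]  x^+=[-0.1183, 0.0347, -1.0814]  P^+=[0.1569 -0.0657 -0.2003; -0.0657 0.2198 0.1541; -0.2003 0.1541 1.2495]
step 3: x^-=[-0.0900, 0.1246, -1.2158]  P^-=[0.2104 -0.1035 -0.2176; -0.1035 0.3238 0.1336; -0.2176 0.1336 1.8967]  S=[0.5295 -0.0565; -0.0565 0.7740]  K=[0.2485 -0.1031; 0.0310 0.4086; 0.4808 -0.1723]  nu=[2.5069, 0.4470]  x^+=[0.4869, 0.3849, -0.0874]  P^+=[0.1665 -0.0694 -0.2998; -0.0694 0.1955 0.1910; -0.2998 0.1910 1.7419]
step 4: x^-=[0.3211, 0.2715, 0.0194]  P^-=[0.2186 -0.0991 -0.3172; -0.0991 0.2977 0.1625; -0.3172 0.1625 2.4761]  S=[0.5268 -0.0561; -0.0561 0.7495]  K=[0.2241 -0.0814; 0.0395 0.3805; 0.5612 -0.2479]  nu=[-1.5301, -0.0364]  x^+=[-0.0188, 0.1971, -0.8303]  P^+=[0.1851 -0.0759 -0.4043; -0.0759 0.1901 0.2329; -0.4043 0.2329 2.2485]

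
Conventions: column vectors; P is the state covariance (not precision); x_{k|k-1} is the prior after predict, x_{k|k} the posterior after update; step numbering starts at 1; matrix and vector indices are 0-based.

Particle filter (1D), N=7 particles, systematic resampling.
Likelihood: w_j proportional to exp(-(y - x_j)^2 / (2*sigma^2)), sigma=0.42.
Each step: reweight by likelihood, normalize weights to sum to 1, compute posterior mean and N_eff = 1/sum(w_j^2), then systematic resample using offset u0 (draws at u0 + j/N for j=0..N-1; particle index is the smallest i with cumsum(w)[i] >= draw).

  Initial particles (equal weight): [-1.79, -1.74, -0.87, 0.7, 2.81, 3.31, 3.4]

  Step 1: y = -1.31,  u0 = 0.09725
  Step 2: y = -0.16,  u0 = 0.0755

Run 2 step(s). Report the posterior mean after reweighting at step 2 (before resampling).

step 1: w=[0.3079, 0.3503, 0.3418, 0.0000, 0.0000, 0.0000, 0.0000]  mean=-1.4580  Neff=2.9910  idx=[0, 0, 1, 1, 2, 2, 2]
step 2: w=[0.0007, 0.0007, 0.0012, 0.0012, 0.3321, 0.3321, 0.3321]  mean=-0.8734  Neff=3.0231  idx=[4, 4, 5, 5, 5, 6, 6]

post_mean = -0.8734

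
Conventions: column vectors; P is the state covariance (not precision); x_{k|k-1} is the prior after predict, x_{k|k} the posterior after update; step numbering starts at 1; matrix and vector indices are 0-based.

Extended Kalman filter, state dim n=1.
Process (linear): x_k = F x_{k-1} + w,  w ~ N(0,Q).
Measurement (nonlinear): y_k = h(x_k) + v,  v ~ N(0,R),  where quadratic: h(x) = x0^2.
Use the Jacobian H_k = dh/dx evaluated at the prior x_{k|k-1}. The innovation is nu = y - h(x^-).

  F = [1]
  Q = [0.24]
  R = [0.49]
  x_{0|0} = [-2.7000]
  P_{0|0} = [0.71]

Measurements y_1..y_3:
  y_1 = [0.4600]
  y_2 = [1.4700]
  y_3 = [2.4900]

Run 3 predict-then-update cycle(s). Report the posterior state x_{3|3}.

step 1: x^-=[-2.7000]  P^-=[0.9500]  H_jac=[-5.4000]  S=[28.1920]  K=[-0.1820]  nu=[-6.8300]  x^+=[-1.4572]  P^+=[0.0165]
step 2: x^-=[-1.4572]  P^-=[0.2565]  H_jac=[-2.9143]  S=[2.6686]  K=[-0.2801]  nu=[-0.6533]  x^+=[-1.2741]  P^+=[0.0471]
step 3: x^-=[-1.2741]  P^-=[0.2871]  H_jac=[-2.5483]  S=[2.3544]  K=[-0.3107]  nu=[0.8665]  x^+=[-1.5434]  P^+=[0.0598]

x_post = [-1.5434]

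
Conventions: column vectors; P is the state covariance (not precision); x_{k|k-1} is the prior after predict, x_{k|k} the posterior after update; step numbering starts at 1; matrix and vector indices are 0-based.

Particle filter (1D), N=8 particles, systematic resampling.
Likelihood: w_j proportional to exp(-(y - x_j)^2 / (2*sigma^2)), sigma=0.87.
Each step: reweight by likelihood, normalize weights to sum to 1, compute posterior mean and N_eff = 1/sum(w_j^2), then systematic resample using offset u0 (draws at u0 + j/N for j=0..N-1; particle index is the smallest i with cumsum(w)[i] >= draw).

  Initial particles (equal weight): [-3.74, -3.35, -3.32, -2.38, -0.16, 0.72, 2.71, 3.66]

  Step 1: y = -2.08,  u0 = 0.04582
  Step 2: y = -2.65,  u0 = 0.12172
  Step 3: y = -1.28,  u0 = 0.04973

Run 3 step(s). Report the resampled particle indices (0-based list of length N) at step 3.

resampled_idx = [1, 3, 4, 4, 5, 6, 6, 7]

step 1: w=[0.0851, 0.1810, 0.1902, 0.4948, 0.0460, 0.0030, 0.0000, 0.0000]  mean=-2.7387  Neff=3.0945  idx=[0, 1, 2, 2, 3, 3, 3, 3]
step 2: w=[0.0704, 0.1117, 0.1147, 0.1147, 0.1471, 0.1471, 0.1471, 0.1471]  mean=-2.7998  Neff=7.6734  idx=[1, 2, 3, 4, 5, 6, 7, 7]
step 3: w=[0.0242, 0.0263, 0.0263, 0.1846, 0.1846, 0.1846, 0.1846, 0.1846]  mean=-2.4529  Neff=5.7992  idx=[1, 3, 4, 4, 5, 6, 6, 7]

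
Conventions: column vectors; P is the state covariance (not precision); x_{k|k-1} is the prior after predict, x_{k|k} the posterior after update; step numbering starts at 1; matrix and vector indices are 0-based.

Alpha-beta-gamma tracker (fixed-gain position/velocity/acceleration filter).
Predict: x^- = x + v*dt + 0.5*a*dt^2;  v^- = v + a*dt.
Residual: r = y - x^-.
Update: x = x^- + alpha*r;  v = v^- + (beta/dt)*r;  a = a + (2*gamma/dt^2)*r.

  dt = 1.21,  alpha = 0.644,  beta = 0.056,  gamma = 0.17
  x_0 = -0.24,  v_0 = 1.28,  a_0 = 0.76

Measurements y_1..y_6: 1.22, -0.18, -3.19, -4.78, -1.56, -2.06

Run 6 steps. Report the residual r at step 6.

step 1: x_pred=1.8652  r=-0.6452  x^+=1.4497  v^+=2.1697  a^+=0.6102
step 2: x_pred=4.5217  r=-4.7017  x^+=1.4938  v^+=2.6905  a^+=-0.4817
step 3: x_pred=4.3967  r=-7.5867  x^+=-0.4891  v^+=1.7565  a^+=-2.2435
step 4: x_pred=-0.0061  r=-4.7739  x^+=-3.0805  v^+=-1.1791  a^+=-3.3521
step 5: x_pred=-6.9611  r=5.4011  x^+=-3.4828  v^+=-4.9851  a^+=-2.0978
step 6: x_pred=-11.0505  r=8.9905  x^+=-5.2606  v^+=-7.1074  a^+=-0.0100

resid = 8.9905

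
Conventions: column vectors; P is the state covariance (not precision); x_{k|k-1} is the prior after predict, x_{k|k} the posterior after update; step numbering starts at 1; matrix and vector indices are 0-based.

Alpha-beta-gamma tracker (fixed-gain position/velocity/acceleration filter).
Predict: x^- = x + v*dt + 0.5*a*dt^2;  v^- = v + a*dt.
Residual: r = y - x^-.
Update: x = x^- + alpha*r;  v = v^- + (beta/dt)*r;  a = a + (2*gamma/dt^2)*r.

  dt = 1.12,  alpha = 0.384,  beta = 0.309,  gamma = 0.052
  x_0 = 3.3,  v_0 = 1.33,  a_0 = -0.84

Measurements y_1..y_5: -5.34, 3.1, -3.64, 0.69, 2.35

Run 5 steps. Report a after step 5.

step 1: x_pred=4.2628  r=-9.6028  x^+=0.5753  v^+=-2.2601  a^+=-1.6361
step 2: x_pred=-2.9822  r=6.0822  x^+=-0.6467  v^+=-2.4146  a^+=-1.1319
step 3: x_pred=-4.0609  r=0.4209  x^+=-3.8993  v^+=-3.5662  a^+=-1.0970
step 4: x_pred=-8.5814  r=9.2714  x^+=-5.0212  v^+=-2.2369  a^+=-0.3283
step 5: x_pred=-7.7324  r=10.0824  x^+=-3.8607  v^+=0.1771  a^+=0.5076

a_post = 0.5076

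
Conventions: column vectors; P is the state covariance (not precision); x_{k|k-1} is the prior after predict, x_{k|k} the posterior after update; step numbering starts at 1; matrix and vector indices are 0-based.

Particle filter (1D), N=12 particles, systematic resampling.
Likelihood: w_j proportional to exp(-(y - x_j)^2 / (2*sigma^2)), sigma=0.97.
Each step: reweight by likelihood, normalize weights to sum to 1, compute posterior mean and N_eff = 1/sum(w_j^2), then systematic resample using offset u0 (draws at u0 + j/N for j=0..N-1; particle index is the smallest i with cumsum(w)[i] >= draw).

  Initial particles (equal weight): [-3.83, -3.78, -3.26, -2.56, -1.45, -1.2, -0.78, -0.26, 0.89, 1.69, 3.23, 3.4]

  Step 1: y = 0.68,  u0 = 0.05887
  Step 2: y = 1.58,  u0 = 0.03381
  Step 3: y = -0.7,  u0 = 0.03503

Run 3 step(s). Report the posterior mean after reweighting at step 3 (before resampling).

step 1: w=[0.0000, 0.0000, 0.0001, 0.0013, 0.0320, 0.0545, 0.1149, 0.2230, 0.3484, 0.2074, 0.0113, 0.0070]  mean=0.4575  Neff=4.3191  idx=[5, 6, 7, 7, 7, 8, 8, 8, 8, 9, 9, 9]
step 2: w=[0.0025, 0.0078, 0.0249, 0.0249, 0.0249, 0.1167, 0.1167, 0.1167, 0.1167, 0.1494, 0.1494, 0.1494]  mean=1.1445  Neff=8.1049  idx=[2, 5, 5, 6, 7, 8, 8, 9, 9, 10, 11, 11]
step 3: w=[0.3332, 0.0964, 0.0964, 0.0964, 0.0964, 0.0964, 0.0964, 0.0177, 0.0177, 0.0177, 0.0177, 0.0177]  mean=0.5778  Neff=5.9428  idx=[0, 0, 0, 0, 1, 2, 3, 3, 4, 5, 6, 9]

post_mean = 0.5778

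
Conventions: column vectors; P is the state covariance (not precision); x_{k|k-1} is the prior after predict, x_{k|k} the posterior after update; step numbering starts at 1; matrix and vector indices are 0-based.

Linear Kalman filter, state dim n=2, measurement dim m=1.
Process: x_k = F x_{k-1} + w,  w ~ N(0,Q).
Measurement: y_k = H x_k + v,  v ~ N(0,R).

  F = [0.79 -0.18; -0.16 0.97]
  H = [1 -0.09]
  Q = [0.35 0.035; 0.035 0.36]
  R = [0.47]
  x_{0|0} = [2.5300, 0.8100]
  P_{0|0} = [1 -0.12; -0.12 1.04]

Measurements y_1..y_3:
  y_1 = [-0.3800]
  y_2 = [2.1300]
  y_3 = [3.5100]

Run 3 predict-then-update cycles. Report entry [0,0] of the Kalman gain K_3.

step 1: x^-=[1.8529, 0.3809]  P^-=[1.0419 -0.3684; -0.3684 1.4014]  S=[1.5896]  K=[0.6763; -0.3111]  nu=[-2.1986]  x^+=[0.3659, 1.0649]  P^+=[0.3148 -0.0339; -0.0339 1.2475]
step 2: x^-=[0.0974, 0.9744]  P^-=[0.5966 -0.2496; -0.2496 1.5524]  S=[1.1241]  K=[0.5507; -0.3463]  nu=[2.1203]  x^+=[1.2650, 0.2400]  P^+=[0.2557 -0.0352; -0.0352 1.4176]
step 3: x^-=[0.9562, 0.0304]  P^-=[0.5655 -0.2728; -0.2728 1.7113]  S=[1.0985]  K=[0.5372; -0.3886]  nu=[2.5566]  x^+=[2.3295, -0.9630]  P^+=[0.2485 -0.0435; -0.0435 1.5454]

K[0,0] = 0.5372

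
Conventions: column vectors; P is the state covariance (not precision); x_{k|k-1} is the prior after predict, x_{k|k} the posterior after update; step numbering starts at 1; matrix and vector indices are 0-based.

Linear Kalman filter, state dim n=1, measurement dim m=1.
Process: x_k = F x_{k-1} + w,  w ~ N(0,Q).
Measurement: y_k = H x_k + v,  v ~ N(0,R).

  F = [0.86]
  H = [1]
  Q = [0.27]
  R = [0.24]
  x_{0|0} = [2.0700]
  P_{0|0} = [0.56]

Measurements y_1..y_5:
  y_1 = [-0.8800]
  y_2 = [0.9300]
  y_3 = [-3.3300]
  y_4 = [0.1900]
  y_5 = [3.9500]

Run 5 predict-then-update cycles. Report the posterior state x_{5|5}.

x_post = [2.2484]

step 1: x^-=[1.7802]  P^-=[0.6842]  S=[0.9242]  K=[0.7403]  nu=[-2.6602]  x^+=[-0.1892]  P^+=[0.1777]
step 2: x^-=[-0.1627]  P^-=[0.4014]  S=[0.6414]  K=[0.6258]  nu=[1.0927]  x^+=[0.5211]  P^+=[0.1502]
step 3: x^-=[0.4482]  P^-=[0.3811]  S=[0.6211]  K=[0.6136]  nu=[-3.7782]  x^+=[-1.8700]  P^+=[0.1473]
step 4: x^-=[-1.6082]  P^-=[0.3789]  S=[0.6189]  K=[0.6122]  nu=[1.7982]  x^+=[-0.5073]  P^+=[0.1469]
step 5: x^-=[-0.4363]  P^-=[0.3787]  S=[0.6187]  K=[0.6121]  nu=[4.3863]  x^+=[2.2484]  P^+=[0.1469]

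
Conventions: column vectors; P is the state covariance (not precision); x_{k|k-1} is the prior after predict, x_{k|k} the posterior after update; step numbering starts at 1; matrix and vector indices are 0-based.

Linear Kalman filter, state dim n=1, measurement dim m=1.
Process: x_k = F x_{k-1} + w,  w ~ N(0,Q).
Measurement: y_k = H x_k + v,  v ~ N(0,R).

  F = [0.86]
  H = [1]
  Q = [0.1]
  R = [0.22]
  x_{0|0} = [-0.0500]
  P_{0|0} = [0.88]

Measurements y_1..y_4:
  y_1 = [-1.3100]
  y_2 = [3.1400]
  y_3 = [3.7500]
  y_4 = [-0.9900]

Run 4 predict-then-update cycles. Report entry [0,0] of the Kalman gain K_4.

step 1: x^-=[-0.0430]  P^-=[0.7508]  S=[0.9708]  K=[0.7734]  nu=[-1.2670]  x^+=[-1.0229]  P^+=[0.1701]
step 2: x^-=[-0.8797]  P^-=[0.2258]  S=[0.4458]  K=[0.5065]  nu=[4.0197]  x^+=[1.1565]  P^+=[0.1114]
step 3: x^-=[0.9946]  P^-=[0.1824]  S=[0.4024]  K=[0.4533]  nu=[2.7554]  x^+=[2.2436]  P^+=[0.0997]
step 4: x^-=[1.9295]  P^-=[0.1738]  S=[0.3938]  K=[0.4413]  nu=[-2.9195]  x^+=[0.6412]  P^+=[0.0971]

K[0,0] = 0.4413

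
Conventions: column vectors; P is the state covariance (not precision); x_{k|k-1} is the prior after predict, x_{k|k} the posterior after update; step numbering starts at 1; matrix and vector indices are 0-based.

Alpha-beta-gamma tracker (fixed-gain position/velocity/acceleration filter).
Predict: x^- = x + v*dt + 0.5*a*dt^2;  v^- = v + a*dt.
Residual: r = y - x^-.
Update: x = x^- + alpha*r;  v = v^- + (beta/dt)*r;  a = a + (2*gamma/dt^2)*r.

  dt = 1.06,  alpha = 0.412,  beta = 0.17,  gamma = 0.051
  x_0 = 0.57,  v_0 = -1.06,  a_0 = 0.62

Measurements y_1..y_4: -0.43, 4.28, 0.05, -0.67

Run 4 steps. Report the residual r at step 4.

step 1: x_pred=-0.2053  r=-0.2247  x^+=-0.2979  v^+=-0.4388  a^+=0.5996
step 2: x_pred=-0.4262  r=4.7062  x^+=1.5128  v^+=0.9515  a^+=1.0268
step 3: x_pred=3.0982  r=-3.0482  x^+=1.8424  v^+=1.5511  a^+=0.7501
step 4: x_pred=3.9079  r=-4.5779  x^+=2.0218  v^+=1.6120  a^+=0.3345

resid = -4.5779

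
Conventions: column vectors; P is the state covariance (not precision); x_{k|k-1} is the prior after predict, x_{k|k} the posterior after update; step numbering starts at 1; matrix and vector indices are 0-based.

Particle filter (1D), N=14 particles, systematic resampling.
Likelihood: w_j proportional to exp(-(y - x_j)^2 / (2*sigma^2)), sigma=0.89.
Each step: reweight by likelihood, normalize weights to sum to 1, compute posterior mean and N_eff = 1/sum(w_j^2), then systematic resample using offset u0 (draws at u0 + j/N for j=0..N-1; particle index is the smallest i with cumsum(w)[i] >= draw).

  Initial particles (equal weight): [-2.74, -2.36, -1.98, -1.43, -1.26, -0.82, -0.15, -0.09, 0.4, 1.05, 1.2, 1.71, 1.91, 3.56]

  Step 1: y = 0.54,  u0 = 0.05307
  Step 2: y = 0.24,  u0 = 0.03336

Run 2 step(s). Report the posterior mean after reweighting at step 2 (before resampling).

step 1: w=[0.0002, 0.0009, 0.0034, 0.0160, 0.0240, 0.0577, 0.1372, 0.1442, 0.1830, 0.1573, 0.1408, 0.0781, 0.0567, 0.0006]  mean=0.5078  Neff=7.6241  idx=[5, 6, 6, 7, 7, 8, 8, 8, 9, 9, 10, 10, 11, 12]
step 2: w=[0.0492, 0.0909, 0.0909, 0.0934, 0.0934, 0.0984, 0.0984, 0.0984, 0.0661, 0.0661, 0.0559, 0.0559, 0.0256, 0.0172]  mean=0.3833  Neff=12.2829  idx=[0, 1, 2, 3, 3, 4, 5, 6, 6, 7, 8, 9, 10, 12]

post_mean = 0.3833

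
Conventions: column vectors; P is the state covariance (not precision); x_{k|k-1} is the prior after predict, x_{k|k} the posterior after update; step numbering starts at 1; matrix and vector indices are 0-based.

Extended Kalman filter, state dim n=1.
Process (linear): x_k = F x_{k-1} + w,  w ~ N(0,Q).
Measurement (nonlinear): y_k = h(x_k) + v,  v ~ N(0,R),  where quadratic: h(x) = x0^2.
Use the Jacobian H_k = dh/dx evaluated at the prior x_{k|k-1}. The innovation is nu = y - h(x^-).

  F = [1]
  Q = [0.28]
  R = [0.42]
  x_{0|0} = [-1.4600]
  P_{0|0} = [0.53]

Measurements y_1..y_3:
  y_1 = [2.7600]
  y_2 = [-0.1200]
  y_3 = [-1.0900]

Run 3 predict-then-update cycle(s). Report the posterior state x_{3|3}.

x_post = [-0.1438]

step 1: x^-=[-1.4600]  P^-=[0.8100]  H_jac=[-2.9200]  S=[7.3264]  K=[-0.3228]  nu=[0.6284]  x^+=[-1.6629]  P^+=[0.0464]
step 2: x^-=[-1.6629]  P^-=[0.3264]  H_jac=[-3.3257]  S=[4.0305]  K=[-0.2694]  nu=[-2.8851]  x^+=[-0.8858]  P^+=[0.0340]
step 3: x^-=[-0.8858]  P^-=[0.3140]  H_jac=[-1.7715]  S=[1.4055]  K=[-0.3958]  nu=[-1.8746]  x^+=[-0.1438]  P^+=[0.0938]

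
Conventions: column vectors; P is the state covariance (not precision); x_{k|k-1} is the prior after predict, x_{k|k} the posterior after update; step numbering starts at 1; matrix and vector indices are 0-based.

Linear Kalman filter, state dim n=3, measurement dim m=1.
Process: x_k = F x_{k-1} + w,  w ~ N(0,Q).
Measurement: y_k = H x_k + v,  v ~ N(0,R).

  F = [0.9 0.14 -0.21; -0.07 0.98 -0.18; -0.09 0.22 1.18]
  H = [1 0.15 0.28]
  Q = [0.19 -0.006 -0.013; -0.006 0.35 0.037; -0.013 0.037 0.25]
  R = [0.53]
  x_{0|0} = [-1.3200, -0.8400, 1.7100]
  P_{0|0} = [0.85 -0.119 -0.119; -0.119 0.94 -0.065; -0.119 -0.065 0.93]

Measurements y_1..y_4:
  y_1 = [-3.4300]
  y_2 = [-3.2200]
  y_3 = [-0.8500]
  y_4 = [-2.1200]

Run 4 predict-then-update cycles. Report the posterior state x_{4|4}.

x_post = [-2.6555, -0.7013, 2.3133]

step 1: x^-=[-1.6647, -1.0386, 1.9518]  P^-=[0.9568 0.0333 -0.4418; 0.0333 1.3233 -0.0049; -0.4418 -0.0049 1.5936]  S=[1.4037]  K=[0.5971; 0.1642; 0.0026]  nu=[-2.1560]  x^+=[-2.9520, -1.3926, 1.9461]  P^+=[0.4564 -0.1043 -0.4440; -0.1043 1.2855 -0.0055; -0.4440 -0.0055 1.5935]
step 2: x^-=[-3.2604, -1.5084, 2.2557]  P^-=[0.7970 0.1776 -0.9051; 0.1776 1.6435 0.0127; -0.9051 0.0127 2.6303]  S=[1.1177]  K=[0.5102; 0.3826; -0.1492]  nu=[-0.3649]  x^+=[-3.4466, -1.6480, 2.3102]  P^+=[0.5061 -0.0406 -0.8201; -0.0406 1.4799 0.0765; -0.8201 0.0765 2.6055]
step 3: x^-=[-3.8178, -1.7897, 2.6736]  P^-=[1.0391 0.3313 -1.5389; 0.3313 1.8161 -0.0500; -1.5389 -0.0500 4.1691]  S=[1.1702]  K=[0.5622; 0.5039; -0.3239]  nu=[2.4876]  x^+=[-2.4192, -0.5360, 1.8679]  P^+=[0.6692 -0.0002 -1.3258; -0.0002 1.5189 0.1410; -1.3258 0.1410 4.0463]
step 4: x^-=[-2.6446, -0.6922, 2.3039]  P^-=[1.4331 0.4757 -2.4394; 0.4757 1.8600 -0.2453; -2.4394 -0.2453 6.3179]  S=[1.2563]  K=[0.6538; 0.5461; -0.5629]  nu=[-0.0167]  x^+=[-2.6555, -0.7013, 2.3133]  P^+=[0.8960 0.0272 -1.9770; 0.0272 1.4854 0.1409; -1.9770 0.1409 5.9198]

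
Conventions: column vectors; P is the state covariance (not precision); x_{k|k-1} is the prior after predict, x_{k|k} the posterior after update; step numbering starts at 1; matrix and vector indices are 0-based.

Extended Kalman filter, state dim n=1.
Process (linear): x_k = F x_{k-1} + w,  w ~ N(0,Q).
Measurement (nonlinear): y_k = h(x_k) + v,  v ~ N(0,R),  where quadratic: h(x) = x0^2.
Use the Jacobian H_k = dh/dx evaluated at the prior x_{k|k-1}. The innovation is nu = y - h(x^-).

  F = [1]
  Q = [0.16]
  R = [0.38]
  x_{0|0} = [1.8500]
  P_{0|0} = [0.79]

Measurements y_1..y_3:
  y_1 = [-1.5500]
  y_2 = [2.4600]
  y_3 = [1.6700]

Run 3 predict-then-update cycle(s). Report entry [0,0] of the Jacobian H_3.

step 1: x^-=[1.8500]  P^-=[0.9500]  H_jac=[3.7000]  S=[13.3855]  K=[0.2626]  nu=[-4.9725]  x^+=[0.5442]  P^+=[0.0270]
step 2: x^-=[0.5442]  P^-=[0.1870]  H_jac=[1.0885]  S=[0.6015]  K=[0.3383]  nu=[2.1638]  x^+=[1.2763]  P^+=[0.1181]
step 3: x^-=[1.2763]  P^-=[0.2781]  H_jac=[2.5526]  S=[2.1922]  K=[0.3238]  nu=[0.0410]  x^+=[1.2896]  P^+=[0.0482]

H_jac[0,0] = 2.5526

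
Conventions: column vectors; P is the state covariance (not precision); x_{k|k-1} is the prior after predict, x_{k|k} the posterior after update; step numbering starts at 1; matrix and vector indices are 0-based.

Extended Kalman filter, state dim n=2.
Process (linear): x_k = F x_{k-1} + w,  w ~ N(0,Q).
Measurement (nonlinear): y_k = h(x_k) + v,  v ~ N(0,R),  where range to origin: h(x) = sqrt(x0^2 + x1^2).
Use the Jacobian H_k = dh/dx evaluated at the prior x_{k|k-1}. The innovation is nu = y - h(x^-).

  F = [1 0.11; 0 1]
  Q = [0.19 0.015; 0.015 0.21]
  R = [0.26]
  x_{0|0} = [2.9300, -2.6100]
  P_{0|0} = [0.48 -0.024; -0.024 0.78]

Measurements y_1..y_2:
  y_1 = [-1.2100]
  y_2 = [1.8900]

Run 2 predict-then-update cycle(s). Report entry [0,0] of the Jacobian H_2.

step 1: x^-=[2.6429, -2.6100]  P^-=[0.6742 0.0768; 0.0768 0.9900]  H_jac=[0.7115 -0.7027]  S=[1.0133]  K=[0.4201; -0.6326]  nu=[-4.9244]  x^+=[0.5740, 0.5051]  P^+=[0.4953 0.3461; 0.3461 0.5845]
step 2: x^-=[0.6296, 0.5051]  P^-=[0.7685 0.4254; 0.4254 0.7945]  H_jac=[0.7800 0.6258]  S=[1.4540]  K=[0.5954; 0.5702]  nu=[1.0829]  x^+=[1.2743, 1.1225]  P^+=[0.2531 -0.0682; -0.0682 0.3219]

H_jac[0,0] = 0.7800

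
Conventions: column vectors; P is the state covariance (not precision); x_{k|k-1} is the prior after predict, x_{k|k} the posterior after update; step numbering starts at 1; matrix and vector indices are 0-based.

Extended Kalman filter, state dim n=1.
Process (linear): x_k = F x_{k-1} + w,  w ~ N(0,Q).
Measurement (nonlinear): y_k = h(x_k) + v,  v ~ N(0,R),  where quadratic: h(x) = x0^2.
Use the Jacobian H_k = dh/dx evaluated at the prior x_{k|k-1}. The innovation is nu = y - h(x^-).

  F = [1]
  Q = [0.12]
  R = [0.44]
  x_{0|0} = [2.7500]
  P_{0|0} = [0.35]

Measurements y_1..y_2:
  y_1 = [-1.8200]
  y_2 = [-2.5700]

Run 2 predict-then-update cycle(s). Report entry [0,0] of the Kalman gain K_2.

step 1: x^-=[2.7500]  P^-=[0.4700]  H_jac=[5.5000]  S=[14.6575]  K=[0.1764]  nu=[-9.3825]  x^+=[1.0953]  P^+=[0.0141]
step 2: x^-=[1.0953]  P^-=[0.1341]  H_jac=[2.1906]  S=[1.0836]  K=[0.2711]  nu=[-3.7697]  x^+=[0.0732]  P^+=[0.0545]

K[0,0] = 0.2711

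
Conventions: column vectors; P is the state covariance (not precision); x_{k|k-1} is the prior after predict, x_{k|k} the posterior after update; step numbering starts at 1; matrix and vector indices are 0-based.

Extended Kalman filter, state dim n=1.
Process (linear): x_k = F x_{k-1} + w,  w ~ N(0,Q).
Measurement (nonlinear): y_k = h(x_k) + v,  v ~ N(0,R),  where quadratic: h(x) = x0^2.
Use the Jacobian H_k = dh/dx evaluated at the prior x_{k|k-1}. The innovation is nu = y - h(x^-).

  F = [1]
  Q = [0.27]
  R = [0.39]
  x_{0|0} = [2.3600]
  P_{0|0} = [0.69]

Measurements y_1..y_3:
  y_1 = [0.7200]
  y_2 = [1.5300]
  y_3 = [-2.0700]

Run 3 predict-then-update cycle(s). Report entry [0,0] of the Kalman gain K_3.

step 1: x^-=[2.3600]  P^-=[0.9600]  H_jac=[4.7200]  S=[21.7773]  K=[0.2081]  nu=[-4.8496]  x^+=[1.3509]  P^+=[0.0172]
step 2: x^-=[1.3509]  P^-=[0.2872]  H_jac=[2.7019]  S=[2.4866]  K=[0.3121]  nu=[-0.2950]  x^+=[1.2589]  P^+=[0.0450]
step 3: x^-=[1.2589]  P^-=[0.3150]  H_jac=[2.5177]  S=[2.3871]  K=[0.3323]  nu=[-3.6548]  x^+=[0.0444]  P^+=[0.0515]

K[0,0] = 0.3323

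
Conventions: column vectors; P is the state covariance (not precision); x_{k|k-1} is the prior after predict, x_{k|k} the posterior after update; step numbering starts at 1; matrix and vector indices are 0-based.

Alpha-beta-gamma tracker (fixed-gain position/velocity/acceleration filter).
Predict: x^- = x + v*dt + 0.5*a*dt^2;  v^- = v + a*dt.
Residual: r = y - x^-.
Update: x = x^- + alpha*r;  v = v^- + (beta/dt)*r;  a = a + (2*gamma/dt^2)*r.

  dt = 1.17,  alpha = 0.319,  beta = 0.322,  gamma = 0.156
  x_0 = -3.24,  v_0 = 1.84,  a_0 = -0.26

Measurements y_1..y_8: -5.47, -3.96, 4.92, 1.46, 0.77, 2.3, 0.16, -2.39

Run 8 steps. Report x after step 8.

step 1: x_pred=-1.2652  r=-4.2048  x^+=-2.6065  v^+=0.3786  a^+=-1.2184
step 2: x_pred=-2.9975  r=-0.9625  x^+=-3.3045  v^+=-1.3118  a^+=-1.4377
step 3: x_pred=-5.8234  r=10.7434  x^+=-2.3963  v^+=-0.0372  a^+=1.0109
step 4: x_pred=-1.7479  r=3.2079  x^+=-0.7246  v^+=2.0284  a^+=1.7421
step 5: x_pred=2.8409  r=-2.0709  x^+=2.1803  v^+=3.4966  a^+=1.2700
step 6: x_pred=7.1406  r=-4.8406  x^+=5.5965  v^+=3.6504  a^+=0.1668
step 7: x_pred=9.9815  r=-9.8215  x^+=6.8485  v^+=1.1425  a^+=-2.0718
step 8: x_pred=6.7671  r=-9.1571  x^+=3.8460  v^+=-3.8017  a^+=-4.1589

x_post = 3.8460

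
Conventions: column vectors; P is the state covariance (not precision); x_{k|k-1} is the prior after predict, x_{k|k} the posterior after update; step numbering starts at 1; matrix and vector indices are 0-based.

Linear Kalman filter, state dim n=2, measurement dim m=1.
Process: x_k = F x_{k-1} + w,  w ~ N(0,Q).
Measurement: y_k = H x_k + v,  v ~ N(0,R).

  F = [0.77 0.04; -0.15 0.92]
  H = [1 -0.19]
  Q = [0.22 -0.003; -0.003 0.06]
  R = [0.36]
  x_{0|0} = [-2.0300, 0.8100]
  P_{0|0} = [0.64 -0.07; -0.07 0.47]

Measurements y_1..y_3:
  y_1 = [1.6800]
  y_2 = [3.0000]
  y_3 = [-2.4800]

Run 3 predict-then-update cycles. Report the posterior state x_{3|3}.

step 1: x^-=[-1.5307, 1.0497]  P^-=[0.5959 -0.1088; -0.1088 0.4915]  S=[1.0150]  K=[0.6075; -0.1992]  nu=[3.4101]  x^+=[0.5408, 0.3704]  P^+=[0.2214 0.0140; 0.0140 0.4513]
step 2: x^-=[0.4313, 0.2596]  P^-=[0.3528 -0.0021; -0.0021 0.4431]  S=[0.7296]  K=[0.4841; -0.1183]  nu=[2.6181]  x^+=[1.6987, -0.0500]  P^+=[0.1818 0.0397; 0.0397 0.4328]
step 3: x^-=[1.3060, -0.3008]  P^-=[0.3309 0.0198; 0.0198 0.4195]  S=[0.6986]  K=[0.4684; -0.0858]  nu=[-3.8432]  x^+=[-0.4940, 0.0288]  P^+=[0.1777 0.0479; 0.0479 0.4144]

x_post = [-0.4940, 0.0288]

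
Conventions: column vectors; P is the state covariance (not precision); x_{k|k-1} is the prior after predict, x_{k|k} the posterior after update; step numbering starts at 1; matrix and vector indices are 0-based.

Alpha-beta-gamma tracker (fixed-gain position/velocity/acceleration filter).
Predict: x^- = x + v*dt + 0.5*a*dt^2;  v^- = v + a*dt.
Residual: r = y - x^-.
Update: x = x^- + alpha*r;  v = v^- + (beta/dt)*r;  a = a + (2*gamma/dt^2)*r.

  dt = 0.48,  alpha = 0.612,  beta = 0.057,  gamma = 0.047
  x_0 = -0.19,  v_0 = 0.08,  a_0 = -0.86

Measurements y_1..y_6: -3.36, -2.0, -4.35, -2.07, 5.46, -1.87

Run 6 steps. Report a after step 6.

a_post = 2.4285

step 1: x_pred=-0.2507  r=-3.1093  x^+=-2.1536  v^+=-0.7020  a^+=-2.1286
step 2: x_pred=-2.7358  r=0.7358  x^+=-2.2855  v^+=-1.6364  a^+=-1.8284
step 3: x_pred=-3.2816  r=-1.0684  x^+=-3.9354  v^+=-2.6409  a^+=-2.2643
step 4: x_pred=-5.4639  r=3.3939  x^+=-3.3868  v^+=-3.3247  a^+=-0.8796
step 5: x_pred=-5.0840  r=10.5440  x^+=1.3689  v^+=-2.4948  a^+=3.4222
step 6: x_pred=0.5656  r=-2.4356  x^+=-0.9250  v^+=-1.1414  a^+=2.4285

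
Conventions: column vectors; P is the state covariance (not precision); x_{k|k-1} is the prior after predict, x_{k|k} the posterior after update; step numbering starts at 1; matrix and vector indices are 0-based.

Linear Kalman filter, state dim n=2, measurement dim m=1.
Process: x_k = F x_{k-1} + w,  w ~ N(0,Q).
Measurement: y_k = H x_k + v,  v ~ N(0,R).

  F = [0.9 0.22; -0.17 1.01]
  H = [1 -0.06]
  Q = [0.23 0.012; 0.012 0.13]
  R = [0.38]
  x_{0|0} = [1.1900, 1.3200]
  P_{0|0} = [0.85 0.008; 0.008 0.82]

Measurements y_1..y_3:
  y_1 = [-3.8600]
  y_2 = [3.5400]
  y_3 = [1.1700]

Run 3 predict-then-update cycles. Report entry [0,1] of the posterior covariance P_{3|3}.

step 1: x^-=[1.3614, 1.1309]  P^-=[0.9614 0.0711; 0.0711 0.9883]  S=[1.3364]  K=[0.7162; 0.0089]  nu=[-5.1535]  x^+=[-2.3295, 1.0853]  P^+=[0.2759 0.0627; 0.0627 0.9882]
step 2: x^-=[-1.8578, 1.4921]  P^-=[0.5261 0.2440; 0.2440 1.1245]  S=[0.8809]  K=[0.5806; 0.2004]  nu=[5.4873]  x^+=[1.3284, 2.5916]  P^+=[0.2291 0.1415; 0.1415 1.0892]
step 3: x^-=[1.7657, 2.3917]  P^-=[0.5243 0.3423; 0.3423 1.1991]  S=[0.8676]  K=[0.5807; 0.3116]  nu=[-0.4522]  x^+=[1.5031, 2.2508]  P^+=[0.2318 0.1853; 0.1853 1.1148]

P_post[0,1] = 0.1853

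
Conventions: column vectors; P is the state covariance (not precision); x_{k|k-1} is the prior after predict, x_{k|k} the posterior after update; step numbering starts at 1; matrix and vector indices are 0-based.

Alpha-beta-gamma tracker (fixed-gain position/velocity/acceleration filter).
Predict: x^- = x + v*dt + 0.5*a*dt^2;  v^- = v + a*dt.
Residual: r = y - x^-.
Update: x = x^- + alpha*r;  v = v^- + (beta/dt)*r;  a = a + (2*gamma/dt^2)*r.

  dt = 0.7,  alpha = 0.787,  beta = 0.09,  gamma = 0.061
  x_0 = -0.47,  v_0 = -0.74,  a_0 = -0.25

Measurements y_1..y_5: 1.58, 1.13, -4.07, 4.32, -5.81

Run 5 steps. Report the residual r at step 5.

step 1: x_pred=-1.0493  r=2.6292  x^+=1.0200  v^+=-0.5770  a^+=0.4046
step 2: x_pred=0.7152  r=0.4148  x^+=1.0417  v^+=-0.2404  a^+=0.5079
step 3: x_pred=0.9978  r=-5.0678  x^+=-2.9906  v^+=-0.5364  a^+=-0.7539
step 4: x_pred=-3.5508  r=7.8708  x^+=2.6435  v^+=-0.0522  a^+=1.2058
step 5: x_pred=2.9024  r=-8.7124  x^+=-3.9543  v^+=-0.3283  a^+=-0.9634

resid = -8.7124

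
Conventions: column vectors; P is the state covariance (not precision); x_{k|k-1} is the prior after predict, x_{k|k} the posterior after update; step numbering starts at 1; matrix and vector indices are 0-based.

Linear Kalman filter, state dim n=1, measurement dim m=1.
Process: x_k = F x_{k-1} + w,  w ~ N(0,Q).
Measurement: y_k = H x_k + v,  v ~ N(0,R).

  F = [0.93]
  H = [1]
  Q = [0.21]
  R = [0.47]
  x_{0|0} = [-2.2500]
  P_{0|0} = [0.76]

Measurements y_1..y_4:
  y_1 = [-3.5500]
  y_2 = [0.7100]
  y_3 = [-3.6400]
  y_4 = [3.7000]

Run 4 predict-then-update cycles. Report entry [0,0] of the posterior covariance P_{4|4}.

P_post[0,0] = 0.2162

step 1: x^-=[-2.0925]  P^-=[0.8673]  S=[1.3373]  K=[0.6486]  nu=[-1.4575]  x^+=[-3.0378]  P^+=[0.3048]
step 2: x^-=[-2.8251]  P^-=[0.4736]  S=[0.9436]  K=[0.5019]  nu=[3.5351]  x^+=[-1.0507]  P^+=[0.2359]
step 3: x^-=[-0.9772]  P^-=[0.4140]  S=[0.8840]  K=[0.4683]  nu=[-2.6628]  x^+=[-2.2243]  P^+=[0.2201]
step 4: x^-=[-2.0686]  P^-=[0.4004]  S=[0.8704]  K=[0.4600]  nu=[5.7686]  x^+=[0.5850]  P^+=[0.2162]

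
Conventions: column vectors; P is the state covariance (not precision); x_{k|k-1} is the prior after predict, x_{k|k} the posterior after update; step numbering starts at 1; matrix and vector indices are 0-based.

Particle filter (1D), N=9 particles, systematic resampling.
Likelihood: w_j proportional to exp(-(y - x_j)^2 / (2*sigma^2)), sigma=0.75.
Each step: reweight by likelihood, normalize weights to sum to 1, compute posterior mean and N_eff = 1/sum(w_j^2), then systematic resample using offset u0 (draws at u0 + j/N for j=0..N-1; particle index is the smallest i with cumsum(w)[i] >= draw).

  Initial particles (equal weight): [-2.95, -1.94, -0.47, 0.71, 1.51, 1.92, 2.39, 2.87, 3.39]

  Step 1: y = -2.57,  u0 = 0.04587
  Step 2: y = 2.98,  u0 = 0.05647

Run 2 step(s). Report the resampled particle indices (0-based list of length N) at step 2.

resampled_idx = [5, 5, 6, 6, 7, 7, 7, 8, 8]

step 1: w=[0.5490, 0.4386, 0.0124, 0.0000, 0.0000, 0.0000, 0.0000, 0.0000, 0.0000]  mean=-2.4761  Neff=2.0247  idx=[0, 0, 0, 0, 0, 1, 1, 1, 1]
step 2: w=[0.0000, 0.0000, 0.0000, 0.0000, 0.0000, 0.2500, 0.2500, 0.2500, 0.2500]  mean=-1.9401  Neff=4.0006  idx=[5, 5, 6, 6, 7, 7, 7, 8, 8]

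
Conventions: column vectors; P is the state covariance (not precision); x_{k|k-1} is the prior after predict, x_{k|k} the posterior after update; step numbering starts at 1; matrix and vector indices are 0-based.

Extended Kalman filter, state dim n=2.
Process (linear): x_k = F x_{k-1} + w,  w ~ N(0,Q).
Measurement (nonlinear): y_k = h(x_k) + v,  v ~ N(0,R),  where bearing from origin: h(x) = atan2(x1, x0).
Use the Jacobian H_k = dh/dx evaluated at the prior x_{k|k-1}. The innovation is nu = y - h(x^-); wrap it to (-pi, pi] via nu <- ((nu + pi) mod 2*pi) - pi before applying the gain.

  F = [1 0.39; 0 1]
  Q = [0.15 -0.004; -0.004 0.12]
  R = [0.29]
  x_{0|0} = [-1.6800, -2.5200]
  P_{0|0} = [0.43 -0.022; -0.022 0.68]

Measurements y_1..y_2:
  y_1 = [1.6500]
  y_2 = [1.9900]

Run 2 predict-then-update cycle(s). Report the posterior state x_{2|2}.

step 1: x^-=[-2.6628, -2.5200]  P^-=[0.6663 0.2392; 0.2392 0.8000]  H_jac=[0.1875 -0.1981]  S=[0.3270]  K=[0.2371; -0.3475]  nu=[-2.2494]  x^+=[-3.1960, -1.7384]  P^+=[0.6479 0.2661; 0.2661 0.7605]
step 2: x^-=[-3.8740, -1.7384]  P^-=[1.1212 0.5587; 0.5587 0.8805]  H_jac=[0.0964 -0.2149]  S=[0.3179]  K=[-0.0376; -0.4256]  nu=[-1.5734]  x^+=[-3.8148, -1.0687]  P^+=[1.1207 0.5536; 0.5536 0.8229]

x_post = [-3.8148, -1.0687]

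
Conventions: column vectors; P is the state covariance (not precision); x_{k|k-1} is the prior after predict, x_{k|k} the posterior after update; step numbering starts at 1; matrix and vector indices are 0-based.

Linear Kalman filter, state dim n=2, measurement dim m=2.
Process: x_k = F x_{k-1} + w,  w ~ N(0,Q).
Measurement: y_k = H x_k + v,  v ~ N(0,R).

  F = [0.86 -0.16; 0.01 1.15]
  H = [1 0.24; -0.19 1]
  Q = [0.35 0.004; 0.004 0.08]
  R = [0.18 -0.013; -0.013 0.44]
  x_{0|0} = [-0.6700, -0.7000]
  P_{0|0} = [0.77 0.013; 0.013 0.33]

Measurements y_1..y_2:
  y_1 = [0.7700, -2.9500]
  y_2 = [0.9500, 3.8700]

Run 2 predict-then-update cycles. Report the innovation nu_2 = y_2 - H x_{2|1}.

innov = [0.3132, 6.1708]

step 1: x^-=[-0.4642, -0.8117]  P^-=[0.9244 -0.0373; -0.0373 0.5168]  S=[1.1162 -0.1002; -0.1002 1.0043]  K=[0.8083 -0.1314; 0.1257 0.5342]  nu=[1.4290, -2.2265]  x^+=[0.9833, -1.8214]  P^+=[0.1565 -0.0386; -0.0386 0.2261]
step 2: x^-=[1.1371, -2.0848]  P^-=[0.4821 -0.0743; -0.0743 0.3781]  S=[0.6482 -0.0848; -0.0848 0.8638]  K=[0.7001 -0.1234; 0.0858 0.4625]  nu=[0.3132, 6.1708]  x^+=[0.5951, 0.7962]  P^+=[0.1366 -0.0374; -0.0374 0.1953]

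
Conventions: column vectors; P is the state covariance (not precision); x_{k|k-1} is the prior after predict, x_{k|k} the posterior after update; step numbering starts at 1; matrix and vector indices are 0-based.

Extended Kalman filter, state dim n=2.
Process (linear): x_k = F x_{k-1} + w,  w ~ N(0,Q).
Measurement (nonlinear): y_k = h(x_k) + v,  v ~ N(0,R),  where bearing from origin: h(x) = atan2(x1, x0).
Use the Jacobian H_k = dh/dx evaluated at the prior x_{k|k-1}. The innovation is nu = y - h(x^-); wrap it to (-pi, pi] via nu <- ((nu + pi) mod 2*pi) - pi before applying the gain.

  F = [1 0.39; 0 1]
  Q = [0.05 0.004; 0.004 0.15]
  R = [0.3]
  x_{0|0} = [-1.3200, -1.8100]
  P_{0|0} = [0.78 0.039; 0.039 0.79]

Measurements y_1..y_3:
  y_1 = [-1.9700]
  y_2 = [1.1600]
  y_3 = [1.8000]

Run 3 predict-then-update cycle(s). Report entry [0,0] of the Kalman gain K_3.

K[0,0] = -0.3291

step 1: x^-=[-2.0259, -1.8100]  P^-=[0.9806 0.3511; 0.3511 0.9400]  H_jac=[0.2452 -0.2745]  S=[0.3825]  K=[0.3767; -0.4494]  nu=[0.4424]  x^+=[-1.8592, -2.0088]  P^+=[0.9263 0.4159; 0.4159 0.8627]
step 2: x^-=[-2.6427, -2.0088]  P^-=[1.4319 0.7563; 0.7563 1.0127]  H_jac=[0.1823 -0.2398]  S=[0.3397]  K=[0.2345; -0.3091]  nu=[-2.6316]  x^+=[-3.2597, -1.1955]  P^+=[1.4132 0.7810; 0.7810 0.9803]
step 3: x^-=[-3.7259, -1.1955]  P^-=[2.2215 1.1673; 1.1673 1.1303]  H_jac=[0.0781 -0.2433]  S=[0.3361]  K=[-0.3291; -0.5472]  nu=[-1.6521]  x^+=[-3.1823, -0.2915]  P^+=[2.1851 1.1067; 1.1067 1.0297]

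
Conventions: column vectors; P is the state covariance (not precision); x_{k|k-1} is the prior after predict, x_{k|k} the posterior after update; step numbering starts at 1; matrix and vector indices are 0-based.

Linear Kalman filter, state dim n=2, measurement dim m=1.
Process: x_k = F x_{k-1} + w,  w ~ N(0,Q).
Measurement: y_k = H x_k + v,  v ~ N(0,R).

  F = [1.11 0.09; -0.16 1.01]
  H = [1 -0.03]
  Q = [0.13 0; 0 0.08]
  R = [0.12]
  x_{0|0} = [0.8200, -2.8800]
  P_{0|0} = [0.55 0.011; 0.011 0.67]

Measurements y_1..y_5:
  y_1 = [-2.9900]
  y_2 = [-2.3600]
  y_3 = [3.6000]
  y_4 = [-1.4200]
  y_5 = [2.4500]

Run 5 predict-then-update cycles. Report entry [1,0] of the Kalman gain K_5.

K[1,0] = 0.3056

step 1: x^-=[0.6510, -3.0400]  P^-=[0.8153 -0.0246; -0.0246 0.7740]  S=[0.9375]  K=[0.8705; -0.0510]  nu=[-3.7322]  x^+=[-2.5977, -2.8496]  P^+=[0.1050 0.0170; 0.0170 0.7716]
step 2: x^-=[-3.1400, -2.4625]  P^-=[0.2690 0.0703; 0.0703 0.8642]  S=[0.3855]  K=[0.6922; 0.1152]  nu=[0.7061]  x^+=[-2.6512, -2.3811]  P^+=[0.0843 0.0396; 0.0396 0.8591]
step 3: x^-=[-3.1571, -1.9808]  P^-=[0.2487 0.1070; 0.1070 0.9458]  S=[0.3631]  K=[0.6760; 0.2164]  nu=[6.6977]  x^+=[1.3706, -0.5313]  P^+=[0.0827 0.0538; 0.0538 0.9288]
step 4: x^-=[1.4736, -0.7559]  P^-=[0.2502 0.1293; 0.1293 1.0121]  S=[0.3634]  K=[0.6779; 0.2723]  nu=[-2.9162]  x^+=[-0.5034, -1.5500]  P^+=[0.0832 0.0622; 0.0622 0.9852]
step 5: x^-=[-0.6983, -1.4849]  P^-=[0.2529 0.1436; 0.1436 1.0670]  S=[0.3653]  K=[0.6807; 0.3056]  nu=[3.1038]  x^+=[1.4143, -0.5364]  P^+=[0.0837 0.0677; 0.0677 1.0329]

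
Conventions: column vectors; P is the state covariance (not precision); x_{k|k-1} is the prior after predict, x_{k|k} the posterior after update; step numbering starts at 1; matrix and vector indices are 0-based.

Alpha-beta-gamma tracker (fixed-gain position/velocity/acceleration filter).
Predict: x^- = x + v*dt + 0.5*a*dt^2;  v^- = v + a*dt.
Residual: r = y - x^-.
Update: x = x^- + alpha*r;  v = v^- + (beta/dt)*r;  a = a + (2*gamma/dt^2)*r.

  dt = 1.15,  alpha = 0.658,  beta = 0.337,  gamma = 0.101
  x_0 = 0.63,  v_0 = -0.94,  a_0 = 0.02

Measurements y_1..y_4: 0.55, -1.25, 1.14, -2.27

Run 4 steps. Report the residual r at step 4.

step 1: x_pred=-0.4378  r=0.9878  x^+=0.2122  v^+=-0.6275  a^+=0.1709
step 2: x_pred=-0.3965  r=-0.8535  x^+=-0.9581  v^+=-0.6811  a^+=0.0405
step 3: x_pred=-1.7146  r=2.8546  x^+=0.1637  v^+=0.2020  a^+=0.4765
step 4: x_pred=0.7111  r=-2.9811  x^+=-1.2505  v^+=-0.1236  a^+=0.0212

resid = -2.9811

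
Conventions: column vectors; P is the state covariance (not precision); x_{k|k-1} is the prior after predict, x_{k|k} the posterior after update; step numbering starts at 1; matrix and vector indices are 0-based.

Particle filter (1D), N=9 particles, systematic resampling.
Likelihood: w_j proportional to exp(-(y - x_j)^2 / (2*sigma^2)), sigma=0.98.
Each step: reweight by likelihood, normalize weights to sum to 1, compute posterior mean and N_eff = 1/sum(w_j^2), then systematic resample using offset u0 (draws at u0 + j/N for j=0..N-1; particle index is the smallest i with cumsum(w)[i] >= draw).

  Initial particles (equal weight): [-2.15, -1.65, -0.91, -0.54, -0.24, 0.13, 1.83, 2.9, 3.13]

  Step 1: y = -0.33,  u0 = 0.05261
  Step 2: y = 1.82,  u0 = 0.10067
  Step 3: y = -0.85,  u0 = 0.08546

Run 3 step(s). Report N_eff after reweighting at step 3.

N_eff = 8.7173

step 1: w=[0.0407, 0.0921, 0.1914, 0.2229, 0.2271, 0.2043, 0.0201, 0.0010, 0.0004]  mean=-0.5208  Neff=5.2583  idx=[1, 2, 2, 3, 3, 4, 4, 5, 5]
step 2: w=[0.0023, 0.0250, 0.0250, 0.0667, 0.0667, 0.1331, 0.1331, 0.2740, 0.2740]  mean=-0.1140  Neff=5.1083  idx=[3, 5, 6, 6, 7, 7, 8, 8, 8]
step 3: w=[0.1473, 0.1276, 0.1276, 0.1276, 0.0940, 0.0940, 0.0940, 0.0940, 0.0940]  mean=-0.1104  Neff=8.7173  idx=[0, 1, 2, 3, 3, 5, 6, 7, 8]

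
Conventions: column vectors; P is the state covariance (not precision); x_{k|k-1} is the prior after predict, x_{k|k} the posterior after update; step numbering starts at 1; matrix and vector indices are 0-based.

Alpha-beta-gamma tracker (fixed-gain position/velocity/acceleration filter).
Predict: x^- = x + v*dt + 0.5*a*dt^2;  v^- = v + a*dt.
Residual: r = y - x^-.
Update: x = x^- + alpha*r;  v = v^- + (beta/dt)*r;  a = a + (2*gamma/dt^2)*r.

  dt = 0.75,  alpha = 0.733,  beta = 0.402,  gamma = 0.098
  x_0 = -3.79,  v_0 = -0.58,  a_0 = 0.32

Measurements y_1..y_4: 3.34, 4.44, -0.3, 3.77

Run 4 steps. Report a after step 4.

step 1: x_pred=-4.1350  r=7.4750  x^+=1.3442  v^+=3.6666  a^+=2.9246
step 2: x_pred=4.9167  r=-0.4767  x^+=4.5673  v^+=5.6046  a^+=2.7585
step 3: x_pred=9.5465  r=-9.8465  x^+=2.3290  v^+=2.3957  a^+=-0.6724
step 4: x_pred=3.9367  r=-0.1667  x^+=3.8145  v^+=1.8020  a^+=-0.7305

a_post = -0.7305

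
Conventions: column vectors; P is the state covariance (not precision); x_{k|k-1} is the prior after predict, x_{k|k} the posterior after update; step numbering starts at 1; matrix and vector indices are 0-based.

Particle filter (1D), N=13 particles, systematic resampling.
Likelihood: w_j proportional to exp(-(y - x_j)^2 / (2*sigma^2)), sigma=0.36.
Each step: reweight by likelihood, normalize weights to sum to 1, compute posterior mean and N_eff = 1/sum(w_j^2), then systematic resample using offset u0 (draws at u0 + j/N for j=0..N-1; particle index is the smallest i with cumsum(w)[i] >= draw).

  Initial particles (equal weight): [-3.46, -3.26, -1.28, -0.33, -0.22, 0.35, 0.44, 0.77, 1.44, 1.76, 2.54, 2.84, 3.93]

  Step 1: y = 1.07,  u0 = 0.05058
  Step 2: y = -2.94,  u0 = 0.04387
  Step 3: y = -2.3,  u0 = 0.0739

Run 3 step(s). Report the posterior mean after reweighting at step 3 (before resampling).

post_mean = 0.3511

step 1: w=[0.0000, 0.0000, 0.0000, 0.0003, 0.0009, 0.0748, 0.1195, 0.3905, 0.3259, 0.0880, 0.0001, 0.0000, 0.0000]  mean=1.0037  Neff=3.4930  idx=[5, 6, 7, 7, 7, 7, 7, 8, 8, 8, 8, 8, 9]
step 2: w=[0.9101, 0.0898, 0.0000, 0.0000, 0.0000, 0.0000, 0.0000, 0.0000, 0.0000, 0.0000, 0.0000, 0.0000, 0.0000]  mean=0.3581  Neff=1.1956  idx=[0, 0, 0, 0, 0, 0, 0, 0, 0, 0, 0, 0, 1]
step 3: w=[0.0823, 0.0823, 0.0823, 0.0823, 0.0823, 0.0823, 0.0823, 0.0823, 0.0823, 0.0823, 0.0823, 0.0823, 0.0127]  mean=0.3511  Neff=12.2855  idx=[0, 1, 2, 3, 4, 5, 6, 7, 8, 9, 10, 11, 12]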